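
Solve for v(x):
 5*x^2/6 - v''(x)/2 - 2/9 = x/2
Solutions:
 v(x) = C1 + C2*x + 5*x^4/36 - x^3/6 - 2*x^2/9


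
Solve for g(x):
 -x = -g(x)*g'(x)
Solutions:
 g(x) = -sqrt(C1 + x^2)
 g(x) = sqrt(C1 + x^2)


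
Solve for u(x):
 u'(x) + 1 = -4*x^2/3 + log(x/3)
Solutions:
 u(x) = C1 - 4*x^3/9 + x*log(x) - 2*x - x*log(3)


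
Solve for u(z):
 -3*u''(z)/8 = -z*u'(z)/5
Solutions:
 u(z) = C1 + C2*erfi(2*sqrt(15)*z/15)


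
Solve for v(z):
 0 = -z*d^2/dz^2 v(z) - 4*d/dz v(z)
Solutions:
 v(z) = C1 + C2/z^3


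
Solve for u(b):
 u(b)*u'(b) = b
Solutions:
 u(b) = -sqrt(C1 + b^2)
 u(b) = sqrt(C1 + b^2)


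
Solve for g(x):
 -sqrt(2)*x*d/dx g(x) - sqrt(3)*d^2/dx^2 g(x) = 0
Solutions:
 g(x) = C1 + C2*erf(6^(3/4)*x/6)


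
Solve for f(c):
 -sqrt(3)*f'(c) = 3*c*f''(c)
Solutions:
 f(c) = C1 + C2*c^(1 - sqrt(3)/3)


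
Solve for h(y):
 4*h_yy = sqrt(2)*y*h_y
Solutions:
 h(y) = C1 + C2*erfi(2^(3/4)*y/4)


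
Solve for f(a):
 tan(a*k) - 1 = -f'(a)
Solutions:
 f(a) = C1 + a - Piecewise((-log(cos(a*k))/k, Ne(k, 0)), (0, True))


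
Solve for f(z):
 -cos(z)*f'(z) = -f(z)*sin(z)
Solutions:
 f(z) = C1/cos(z)


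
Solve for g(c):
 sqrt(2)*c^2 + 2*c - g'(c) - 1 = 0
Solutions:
 g(c) = C1 + sqrt(2)*c^3/3 + c^2 - c


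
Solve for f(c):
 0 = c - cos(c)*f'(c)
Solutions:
 f(c) = C1 + Integral(c/cos(c), c)


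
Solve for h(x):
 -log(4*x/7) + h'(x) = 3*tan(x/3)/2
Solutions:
 h(x) = C1 + x*log(x) - x*log(7) - x + 2*x*log(2) - 9*log(cos(x/3))/2


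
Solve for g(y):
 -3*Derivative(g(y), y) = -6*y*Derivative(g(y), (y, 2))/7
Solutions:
 g(y) = C1 + C2*y^(9/2)


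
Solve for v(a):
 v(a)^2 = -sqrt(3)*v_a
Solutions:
 v(a) = 3/(C1 + sqrt(3)*a)


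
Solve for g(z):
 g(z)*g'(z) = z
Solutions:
 g(z) = -sqrt(C1 + z^2)
 g(z) = sqrt(C1 + z^2)


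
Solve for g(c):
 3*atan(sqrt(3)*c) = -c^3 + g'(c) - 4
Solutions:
 g(c) = C1 + c^4/4 + 3*c*atan(sqrt(3)*c) + 4*c - sqrt(3)*log(3*c^2 + 1)/2


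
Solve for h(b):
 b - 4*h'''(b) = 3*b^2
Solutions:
 h(b) = C1 + C2*b + C3*b^2 - b^5/80 + b^4/96


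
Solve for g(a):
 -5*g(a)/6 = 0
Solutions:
 g(a) = 0


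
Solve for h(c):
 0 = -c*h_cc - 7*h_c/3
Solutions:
 h(c) = C1 + C2/c^(4/3)


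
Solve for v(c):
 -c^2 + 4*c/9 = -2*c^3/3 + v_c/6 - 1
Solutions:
 v(c) = C1 + c^4 - 2*c^3 + 4*c^2/3 + 6*c


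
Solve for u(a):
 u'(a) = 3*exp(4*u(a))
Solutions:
 u(a) = log(-(-1/(C1 + 12*a))^(1/4))
 u(a) = log(-1/(C1 + 12*a))/4
 u(a) = log(-I*(-1/(C1 + 12*a))^(1/4))
 u(a) = log(I*(-1/(C1 + 12*a))^(1/4))


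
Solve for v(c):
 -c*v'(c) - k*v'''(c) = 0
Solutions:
 v(c) = C1 + Integral(C2*airyai(c*(-1/k)^(1/3)) + C3*airybi(c*(-1/k)^(1/3)), c)


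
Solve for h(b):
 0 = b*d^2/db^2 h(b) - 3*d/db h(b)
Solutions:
 h(b) = C1 + C2*b^4


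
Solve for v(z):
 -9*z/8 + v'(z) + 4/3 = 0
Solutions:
 v(z) = C1 + 9*z^2/16 - 4*z/3


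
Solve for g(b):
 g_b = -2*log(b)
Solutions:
 g(b) = C1 - 2*b*log(b) + 2*b


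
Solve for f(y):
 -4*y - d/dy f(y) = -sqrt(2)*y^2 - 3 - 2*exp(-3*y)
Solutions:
 f(y) = C1 + sqrt(2)*y^3/3 - 2*y^2 + 3*y - 2*exp(-3*y)/3


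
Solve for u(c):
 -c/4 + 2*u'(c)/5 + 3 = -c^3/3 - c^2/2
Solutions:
 u(c) = C1 - 5*c^4/24 - 5*c^3/12 + 5*c^2/16 - 15*c/2


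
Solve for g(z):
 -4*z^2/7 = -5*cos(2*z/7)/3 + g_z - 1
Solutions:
 g(z) = C1 - 4*z^3/21 + z + 35*sin(2*z/7)/6


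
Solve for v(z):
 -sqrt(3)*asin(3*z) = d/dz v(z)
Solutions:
 v(z) = C1 - sqrt(3)*(z*asin(3*z) + sqrt(1 - 9*z^2)/3)


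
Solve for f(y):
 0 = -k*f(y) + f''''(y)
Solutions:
 f(y) = C1*exp(-k^(1/4)*y) + C2*exp(k^(1/4)*y) + C3*exp(-I*k^(1/4)*y) + C4*exp(I*k^(1/4)*y)


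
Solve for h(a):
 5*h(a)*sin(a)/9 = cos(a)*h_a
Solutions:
 h(a) = C1/cos(a)^(5/9)


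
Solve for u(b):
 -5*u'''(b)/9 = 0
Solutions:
 u(b) = C1 + C2*b + C3*b^2


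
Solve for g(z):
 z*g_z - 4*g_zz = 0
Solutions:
 g(z) = C1 + C2*erfi(sqrt(2)*z/4)


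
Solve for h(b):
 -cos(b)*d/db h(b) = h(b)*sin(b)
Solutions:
 h(b) = C1*cos(b)


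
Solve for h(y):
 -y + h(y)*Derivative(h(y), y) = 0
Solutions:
 h(y) = -sqrt(C1 + y^2)
 h(y) = sqrt(C1 + y^2)


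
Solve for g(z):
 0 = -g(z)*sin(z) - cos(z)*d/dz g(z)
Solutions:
 g(z) = C1*cos(z)


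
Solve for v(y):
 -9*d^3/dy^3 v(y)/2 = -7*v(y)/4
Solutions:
 v(y) = C3*exp(84^(1/3)*y/6) + (C1*sin(28^(1/3)*3^(5/6)*y/12) + C2*cos(28^(1/3)*3^(5/6)*y/12))*exp(-84^(1/3)*y/12)


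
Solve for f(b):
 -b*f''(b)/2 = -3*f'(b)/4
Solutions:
 f(b) = C1 + C2*b^(5/2)


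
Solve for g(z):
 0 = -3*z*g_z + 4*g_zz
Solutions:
 g(z) = C1 + C2*erfi(sqrt(6)*z/4)


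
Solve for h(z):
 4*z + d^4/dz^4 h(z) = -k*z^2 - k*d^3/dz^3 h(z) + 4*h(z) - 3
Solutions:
 h(z) = C1*exp(z*(-3*k - sqrt(3)*sqrt(3*k^2 + 4*6^(1/3)*(-9*k^2 + sqrt(3)*sqrt(27*k^4 + 1024))^(1/3) - 32*6^(2/3)/(-9*k^2 + sqrt(3)*sqrt(27*k^4 + 1024))^(1/3)) + sqrt(6)*sqrt(3*sqrt(3)*k^3/sqrt(3*k^2 + 4*6^(1/3)*(-9*k^2 + sqrt(3)*sqrt(27*k^4 + 1024))^(1/3) - 32*6^(2/3)/(-9*k^2 + sqrt(3)*sqrt(27*k^4 + 1024))^(1/3)) + 3*k^2 - 2*6^(1/3)*(-9*k^2 + sqrt(3)*sqrt(27*k^4 + 1024))^(1/3) + 16*6^(2/3)/(-9*k^2 + sqrt(3)*sqrt(27*k^4 + 1024))^(1/3)))/12) + C2*exp(z*(-3*k + sqrt(3)*sqrt(3*k^2 + 4*6^(1/3)*(-9*k^2 + sqrt(3)*sqrt(27*k^4 + 1024))^(1/3) - 32*6^(2/3)/(-9*k^2 + sqrt(3)*sqrt(27*k^4 + 1024))^(1/3)) - sqrt(6)*sqrt(-3*sqrt(3)*k^3/sqrt(3*k^2 + 4*6^(1/3)*(-9*k^2 + sqrt(3)*sqrt(27*k^4 + 1024))^(1/3) - 32*6^(2/3)/(-9*k^2 + sqrt(3)*sqrt(27*k^4 + 1024))^(1/3)) + 3*k^2 - 2*6^(1/3)*(-9*k^2 + sqrt(3)*sqrt(27*k^4 + 1024))^(1/3) + 16*6^(2/3)/(-9*k^2 + sqrt(3)*sqrt(27*k^4 + 1024))^(1/3)))/12) + C3*exp(z*(-3*k + sqrt(3)*sqrt(3*k^2 + 4*6^(1/3)*(-9*k^2 + sqrt(3)*sqrt(27*k^4 + 1024))^(1/3) - 32*6^(2/3)/(-9*k^2 + sqrt(3)*sqrt(27*k^4 + 1024))^(1/3)) + sqrt(6)*sqrt(-3*sqrt(3)*k^3/sqrt(3*k^2 + 4*6^(1/3)*(-9*k^2 + sqrt(3)*sqrt(27*k^4 + 1024))^(1/3) - 32*6^(2/3)/(-9*k^2 + sqrt(3)*sqrt(27*k^4 + 1024))^(1/3)) + 3*k^2 - 2*6^(1/3)*(-9*k^2 + sqrt(3)*sqrt(27*k^4 + 1024))^(1/3) + 16*6^(2/3)/(-9*k^2 + sqrt(3)*sqrt(27*k^4 + 1024))^(1/3)))/12) + C4*exp(-z*(3*k + sqrt(3)*sqrt(3*k^2 + 4*6^(1/3)*(-9*k^2 + sqrt(3)*sqrt(27*k^4 + 1024))^(1/3) - 32*6^(2/3)/(-9*k^2 + sqrt(3)*sqrt(27*k^4 + 1024))^(1/3)) + sqrt(6)*sqrt(3*sqrt(3)*k^3/sqrt(3*k^2 + 4*6^(1/3)*(-9*k^2 + sqrt(3)*sqrt(27*k^4 + 1024))^(1/3) - 32*6^(2/3)/(-9*k^2 + sqrt(3)*sqrt(27*k^4 + 1024))^(1/3)) + 3*k^2 - 2*6^(1/3)*(-9*k^2 + sqrt(3)*sqrt(27*k^4 + 1024))^(1/3) + 16*6^(2/3)/(-9*k^2 + sqrt(3)*sqrt(27*k^4 + 1024))^(1/3)))/12) + k*z^2/4 + z + 3/4


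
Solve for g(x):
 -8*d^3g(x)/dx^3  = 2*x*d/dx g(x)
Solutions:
 g(x) = C1 + Integral(C2*airyai(-2^(1/3)*x/2) + C3*airybi(-2^(1/3)*x/2), x)


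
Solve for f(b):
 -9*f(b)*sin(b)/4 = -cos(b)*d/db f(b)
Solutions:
 f(b) = C1/cos(b)^(9/4)


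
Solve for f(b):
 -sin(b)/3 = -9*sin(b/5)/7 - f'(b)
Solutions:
 f(b) = C1 + 45*cos(b/5)/7 - cos(b)/3


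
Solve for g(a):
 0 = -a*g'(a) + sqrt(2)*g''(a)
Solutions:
 g(a) = C1 + C2*erfi(2^(1/4)*a/2)


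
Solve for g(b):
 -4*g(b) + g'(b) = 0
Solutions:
 g(b) = C1*exp(4*b)


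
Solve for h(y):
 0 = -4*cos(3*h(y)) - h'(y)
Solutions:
 h(y) = -asin((C1 + exp(24*y))/(C1 - exp(24*y)))/3 + pi/3
 h(y) = asin((C1 + exp(24*y))/(C1 - exp(24*y)))/3


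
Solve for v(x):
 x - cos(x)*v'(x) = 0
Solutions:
 v(x) = C1 + Integral(x/cos(x), x)


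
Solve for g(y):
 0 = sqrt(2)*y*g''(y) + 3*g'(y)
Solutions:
 g(y) = C1 + C2*y^(1 - 3*sqrt(2)/2)


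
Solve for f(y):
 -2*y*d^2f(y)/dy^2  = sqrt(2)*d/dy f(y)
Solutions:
 f(y) = C1 + C2*y^(1 - sqrt(2)/2)


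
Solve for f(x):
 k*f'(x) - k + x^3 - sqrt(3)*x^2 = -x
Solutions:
 f(x) = C1 + x - x^4/(4*k) + sqrt(3)*x^3/(3*k) - x^2/(2*k)


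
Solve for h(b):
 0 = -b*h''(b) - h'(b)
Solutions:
 h(b) = C1 + C2*log(b)


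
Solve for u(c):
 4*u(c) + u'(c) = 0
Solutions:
 u(c) = C1*exp(-4*c)


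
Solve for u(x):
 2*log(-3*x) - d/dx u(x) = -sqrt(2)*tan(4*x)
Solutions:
 u(x) = C1 + 2*x*log(-x) - 2*x + 2*x*log(3) - sqrt(2)*log(cos(4*x))/4


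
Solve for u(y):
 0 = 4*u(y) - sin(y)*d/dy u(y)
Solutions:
 u(y) = C1*(cos(y)^2 - 2*cos(y) + 1)/(cos(y)^2 + 2*cos(y) + 1)


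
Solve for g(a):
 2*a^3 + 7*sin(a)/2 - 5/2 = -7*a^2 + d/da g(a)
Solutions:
 g(a) = C1 + a^4/2 + 7*a^3/3 - 5*a/2 - 7*cos(a)/2


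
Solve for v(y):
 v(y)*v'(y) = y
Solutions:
 v(y) = -sqrt(C1 + y^2)
 v(y) = sqrt(C1 + y^2)


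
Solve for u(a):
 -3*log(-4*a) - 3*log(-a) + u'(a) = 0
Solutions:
 u(a) = C1 + 6*a*log(-a) + 6*a*(-1 + log(2))


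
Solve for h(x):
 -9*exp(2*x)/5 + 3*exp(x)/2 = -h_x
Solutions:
 h(x) = C1 + 9*exp(2*x)/10 - 3*exp(x)/2


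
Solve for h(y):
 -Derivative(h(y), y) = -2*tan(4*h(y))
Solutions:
 h(y) = -asin(C1*exp(8*y))/4 + pi/4
 h(y) = asin(C1*exp(8*y))/4


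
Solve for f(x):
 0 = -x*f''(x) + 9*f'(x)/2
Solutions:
 f(x) = C1 + C2*x^(11/2)


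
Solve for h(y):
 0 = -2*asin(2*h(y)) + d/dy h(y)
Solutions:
 Integral(1/asin(2*_y), (_y, h(y))) = C1 + 2*y


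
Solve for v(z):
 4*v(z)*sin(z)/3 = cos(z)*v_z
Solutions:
 v(z) = C1/cos(z)^(4/3)


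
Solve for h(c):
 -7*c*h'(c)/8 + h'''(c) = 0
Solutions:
 h(c) = C1 + Integral(C2*airyai(7^(1/3)*c/2) + C3*airybi(7^(1/3)*c/2), c)


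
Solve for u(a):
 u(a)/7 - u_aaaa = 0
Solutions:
 u(a) = C1*exp(-7^(3/4)*a/7) + C2*exp(7^(3/4)*a/7) + C3*sin(7^(3/4)*a/7) + C4*cos(7^(3/4)*a/7)


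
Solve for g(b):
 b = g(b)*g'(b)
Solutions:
 g(b) = -sqrt(C1 + b^2)
 g(b) = sqrt(C1 + b^2)


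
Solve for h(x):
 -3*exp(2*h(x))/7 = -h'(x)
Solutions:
 h(x) = log(-1/(C1 + 3*x))/2 - log(2) + log(14)/2
 h(x) = log(-sqrt(-1/(C1 + 3*x))) - log(2) + log(14)/2


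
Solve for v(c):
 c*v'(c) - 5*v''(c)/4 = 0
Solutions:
 v(c) = C1 + C2*erfi(sqrt(10)*c/5)


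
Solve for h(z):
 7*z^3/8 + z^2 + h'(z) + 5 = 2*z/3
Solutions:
 h(z) = C1 - 7*z^4/32 - z^3/3 + z^2/3 - 5*z


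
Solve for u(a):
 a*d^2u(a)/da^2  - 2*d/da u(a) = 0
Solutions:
 u(a) = C1 + C2*a^3


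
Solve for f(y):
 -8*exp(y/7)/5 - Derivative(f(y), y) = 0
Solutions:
 f(y) = C1 - 56*exp(y/7)/5


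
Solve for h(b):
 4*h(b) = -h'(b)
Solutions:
 h(b) = C1*exp(-4*b)


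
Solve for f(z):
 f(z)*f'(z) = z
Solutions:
 f(z) = -sqrt(C1 + z^2)
 f(z) = sqrt(C1 + z^2)


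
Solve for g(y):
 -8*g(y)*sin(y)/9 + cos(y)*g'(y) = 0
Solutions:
 g(y) = C1/cos(y)^(8/9)


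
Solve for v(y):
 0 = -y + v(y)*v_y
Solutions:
 v(y) = -sqrt(C1 + y^2)
 v(y) = sqrt(C1 + y^2)


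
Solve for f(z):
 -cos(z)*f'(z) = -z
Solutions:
 f(z) = C1 + Integral(z/cos(z), z)


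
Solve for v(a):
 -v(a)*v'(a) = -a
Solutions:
 v(a) = -sqrt(C1 + a^2)
 v(a) = sqrt(C1 + a^2)


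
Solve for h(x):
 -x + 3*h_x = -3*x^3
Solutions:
 h(x) = C1 - x^4/4 + x^2/6


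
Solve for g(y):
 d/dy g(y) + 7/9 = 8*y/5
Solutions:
 g(y) = C1 + 4*y^2/5 - 7*y/9


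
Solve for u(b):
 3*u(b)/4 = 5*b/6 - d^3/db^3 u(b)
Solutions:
 u(b) = C3*exp(-6^(1/3)*b/2) + 10*b/9 + (C1*sin(2^(1/3)*3^(5/6)*b/4) + C2*cos(2^(1/3)*3^(5/6)*b/4))*exp(6^(1/3)*b/4)


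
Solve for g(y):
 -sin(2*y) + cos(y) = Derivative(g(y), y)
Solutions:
 g(y) = C1 + sin(y) + cos(2*y)/2


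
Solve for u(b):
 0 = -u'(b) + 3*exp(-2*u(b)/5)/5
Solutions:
 u(b) = 5*log(-sqrt(C1 + 3*b)) - 5*log(5) + 5*log(2)/2
 u(b) = 5*log(C1 + 3*b)/2 - 5*log(5) + 5*log(2)/2


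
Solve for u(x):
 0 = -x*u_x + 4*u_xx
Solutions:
 u(x) = C1 + C2*erfi(sqrt(2)*x/4)


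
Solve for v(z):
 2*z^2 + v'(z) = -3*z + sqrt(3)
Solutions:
 v(z) = C1 - 2*z^3/3 - 3*z^2/2 + sqrt(3)*z


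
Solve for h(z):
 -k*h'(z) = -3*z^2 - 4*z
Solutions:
 h(z) = C1 + z^3/k + 2*z^2/k


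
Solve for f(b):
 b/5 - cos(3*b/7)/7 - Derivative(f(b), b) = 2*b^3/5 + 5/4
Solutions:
 f(b) = C1 - b^4/10 + b^2/10 - 5*b/4 - sin(3*b/7)/3


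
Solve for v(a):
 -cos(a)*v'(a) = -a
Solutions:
 v(a) = C1 + Integral(a/cos(a), a)


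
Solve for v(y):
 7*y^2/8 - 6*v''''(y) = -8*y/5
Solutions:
 v(y) = C1 + C2*y + C3*y^2 + C4*y^3 + 7*y^6/17280 + y^5/450


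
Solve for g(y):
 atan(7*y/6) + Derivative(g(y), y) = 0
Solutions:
 g(y) = C1 - y*atan(7*y/6) + 3*log(49*y^2 + 36)/7


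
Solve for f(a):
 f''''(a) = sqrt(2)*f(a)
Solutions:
 f(a) = C1*exp(-2^(1/8)*a) + C2*exp(2^(1/8)*a) + C3*sin(2^(1/8)*a) + C4*cos(2^(1/8)*a)


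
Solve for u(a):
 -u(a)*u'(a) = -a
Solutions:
 u(a) = -sqrt(C1 + a^2)
 u(a) = sqrt(C1 + a^2)


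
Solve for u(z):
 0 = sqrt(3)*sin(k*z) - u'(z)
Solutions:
 u(z) = C1 - sqrt(3)*cos(k*z)/k


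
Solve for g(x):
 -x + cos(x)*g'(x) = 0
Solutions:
 g(x) = C1 + Integral(x/cos(x), x)


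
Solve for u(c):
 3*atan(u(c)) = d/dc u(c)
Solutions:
 Integral(1/atan(_y), (_y, u(c))) = C1 + 3*c


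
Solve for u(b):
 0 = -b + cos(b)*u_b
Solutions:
 u(b) = C1 + Integral(b/cos(b), b)


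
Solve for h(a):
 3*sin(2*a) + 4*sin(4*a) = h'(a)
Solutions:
 h(a) = C1 - 3*cos(2*a)/2 - cos(4*a)


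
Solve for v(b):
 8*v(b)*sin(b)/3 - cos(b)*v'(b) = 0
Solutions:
 v(b) = C1/cos(b)^(8/3)


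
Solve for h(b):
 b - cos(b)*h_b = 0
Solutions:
 h(b) = C1 + Integral(b/cos(b), b)


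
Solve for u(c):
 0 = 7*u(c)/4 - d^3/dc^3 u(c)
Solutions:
 u(c) = C3*exp(14^(1/3)*c/2) + (C1*sin(14^(1/3)*sqrt(3)*c/4) + C2*cos(14^(1/3)*sqrt(3)*c/4))*exp(-14^(1/3)*c/4)


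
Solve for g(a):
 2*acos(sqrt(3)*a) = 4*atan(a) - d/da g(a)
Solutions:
 g(a) = C1 - 2*a*acos(sqrt(3)*a) + 4*a*atan(a) + 2*sqrt(3)*sqrt(1 - 3*a^2)/3 - 2*log(a^2 + 1)


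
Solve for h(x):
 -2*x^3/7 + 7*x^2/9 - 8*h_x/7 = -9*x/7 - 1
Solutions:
 h(x) = C1 - x^4/16 + 49*x^3/216 + 9*x^2/16 + 7*x/8


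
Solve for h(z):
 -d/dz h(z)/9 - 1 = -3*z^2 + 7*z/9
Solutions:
 h(z) = C1 + 9*z^3 - 7*z^2/2 - 9*z


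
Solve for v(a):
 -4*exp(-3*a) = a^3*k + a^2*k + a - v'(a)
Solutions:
 v(a) = C1 + a^4*k/4 + a^3*k/3 + a^2/2 - 4*exp(-3*a)/3


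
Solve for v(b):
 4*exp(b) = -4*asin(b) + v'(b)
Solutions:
 v(b) = C1 + 4*b*asin(b) + 4*sqrt(1 - b^2) + 4*exp(b)


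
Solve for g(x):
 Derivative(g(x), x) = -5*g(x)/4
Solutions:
 g(x) = C1*exp(-5*x/4)


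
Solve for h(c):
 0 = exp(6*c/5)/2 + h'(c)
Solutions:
 h(c) = C1 - 5*exp(6*c/5)/12


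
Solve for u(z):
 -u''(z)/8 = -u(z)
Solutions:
 u(z) = C1*exp(-2*sqrt(2)*z) + C2*exp(2*sqrt(2)*z)


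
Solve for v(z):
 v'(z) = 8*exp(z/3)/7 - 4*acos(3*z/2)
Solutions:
 v(z) = C1 - 4*z*acos(3*z/2) + 4*sqrt(4 - 9*z^2)/3 + 24*exp(z/3)/7


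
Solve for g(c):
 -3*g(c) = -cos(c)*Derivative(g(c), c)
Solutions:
 g(c) = C1*(sin(c) + 1)^(3/2)/(sin(c) - 1)^(3/2)


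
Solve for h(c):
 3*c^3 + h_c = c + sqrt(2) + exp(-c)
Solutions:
 h(c) = C1 - 3*c^4/4 + c^2/2 + sqrt(2)*c - exp(-c)


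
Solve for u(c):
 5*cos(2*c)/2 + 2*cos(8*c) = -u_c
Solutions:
 u(c) = C1 - 5*sin(2*c)/4 - sin(8*c)/4


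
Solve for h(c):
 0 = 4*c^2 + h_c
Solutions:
 h(c) = C1 - 4*c^3/3


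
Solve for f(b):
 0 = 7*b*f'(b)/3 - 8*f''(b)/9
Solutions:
 f(b) = C1 + C2*erfi(sqrt(21)*b/4)


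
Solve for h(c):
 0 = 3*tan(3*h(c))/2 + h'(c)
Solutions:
 h(c) = -asin(C1*exp(-9*c/2))/3 + pi/3
 h(c) = asin(C1*exp(-9*c/2))/3


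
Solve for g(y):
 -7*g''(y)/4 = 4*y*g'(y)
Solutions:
 g(y) = C1 + C2*erf(2*sqrt(14)*y/7)


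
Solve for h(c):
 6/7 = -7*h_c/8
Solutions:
 h(c) = C1 - 48*c/49


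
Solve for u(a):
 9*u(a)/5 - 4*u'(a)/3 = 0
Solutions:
 u(a) = C1*exp(27*a/20)


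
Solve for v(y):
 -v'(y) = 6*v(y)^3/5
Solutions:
 v(y) = -sqrt(10)*sqrt(-1/(C1 - 6*y))/2
 v(y) = sqrt(10)*sqrt(-1/(C1 - 6*y))/2


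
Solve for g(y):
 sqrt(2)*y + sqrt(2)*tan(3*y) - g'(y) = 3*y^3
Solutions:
 g(y) = C1 - 3*y^4/4 + sqrt(2)*y^2/2 - sqrt(2)*log(cos(3*y))/3


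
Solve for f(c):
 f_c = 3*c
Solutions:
 f(c) = C1 + 3*c^2/2


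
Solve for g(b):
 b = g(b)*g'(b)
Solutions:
 g(b) = -sqrt(C1 + b^2)
 g(b) = sqrt(C1 + b^2)


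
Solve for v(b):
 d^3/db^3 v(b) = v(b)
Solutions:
 v(b) = C3*exp(b) + (C1*sin(sqrt(3)*b/2) + C2*cos(sqrt(3)*b/2))*exp(-b/2)


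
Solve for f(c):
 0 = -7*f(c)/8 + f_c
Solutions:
 f(c) = C1*exp(7*c/8)


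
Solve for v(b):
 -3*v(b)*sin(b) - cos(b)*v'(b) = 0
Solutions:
 v(b) = C1*cos(b)^3


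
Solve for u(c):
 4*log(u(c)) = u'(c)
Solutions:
 li(u(c)) = C1 + 4*c


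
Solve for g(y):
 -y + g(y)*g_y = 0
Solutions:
 g(y) = -sqrt(C1 + y^2)
 g(y) = sqrt(C1 + y^2)


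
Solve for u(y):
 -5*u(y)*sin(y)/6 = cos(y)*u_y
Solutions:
 u(y) = C1*cos(y)^(5/6)


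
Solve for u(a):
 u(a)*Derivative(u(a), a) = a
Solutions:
 u(a) = -sqrt(C1 + a^2)
 u(a) = sqrt(C1 + a^2)


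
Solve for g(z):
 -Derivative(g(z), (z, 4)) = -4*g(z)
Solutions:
 g(z) = C1*exp(-sqrt(2)*z) + C2*exp(sqrt(2)*z) + C3*sin(sqrt(2)*z) + C4*cos(sqrt(2)*z)


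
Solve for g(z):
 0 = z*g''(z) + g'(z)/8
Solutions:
 g(z) = C1 + C2*z^(7/8)


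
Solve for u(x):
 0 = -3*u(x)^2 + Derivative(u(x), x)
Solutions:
 u(x) = -1/(C1 + 3*x)


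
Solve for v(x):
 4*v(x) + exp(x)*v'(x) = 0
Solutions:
 v(x) = C1*exp(4*exp(-x))


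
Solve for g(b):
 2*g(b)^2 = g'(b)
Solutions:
 g(b) = -1/(C1 + 2*b)


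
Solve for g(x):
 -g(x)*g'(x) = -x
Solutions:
 g(x) = -sqrt(C1 + x^2)
 g(x) = sqrt(C1 + x^2)


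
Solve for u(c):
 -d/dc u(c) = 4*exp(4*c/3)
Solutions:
 u(c) = C1 - 3*exp(4*c/3)


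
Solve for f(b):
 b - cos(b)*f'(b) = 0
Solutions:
 f(b) = C1 + Integral(b/cos(b), b)


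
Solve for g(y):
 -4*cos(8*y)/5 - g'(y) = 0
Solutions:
 g(y) = C1 - sin(8*y)/10


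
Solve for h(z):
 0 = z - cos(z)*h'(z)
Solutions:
 h(z) = C1 + Integral(z/cos(z), z)


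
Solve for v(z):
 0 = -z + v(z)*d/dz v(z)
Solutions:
 v(z) = -sqrt(C1 + z^2)
 v(z) = sqrt(C1 + z^2)


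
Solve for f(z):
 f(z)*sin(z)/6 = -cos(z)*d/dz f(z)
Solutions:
 f(z) = C1*cos(z)^(1/6)


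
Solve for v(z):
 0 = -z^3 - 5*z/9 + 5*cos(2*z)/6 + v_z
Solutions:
 v(z) = C1 + z^4/4 + 5*z^2/18 - 5*sin(2*z)/12


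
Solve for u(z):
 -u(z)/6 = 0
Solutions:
 u(z) = 0


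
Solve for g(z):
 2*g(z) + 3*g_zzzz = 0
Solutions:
 g(z) = (C1*sin(6^(3/4)*z/6) + C2*cos(6^(3/4)*z/6))*exp(-6^(3/4)*z/6) + (C3*sin(6^(3/4)*z/6) + C4*cos(6^(3/4)*z/6))*exp(6^(3/4)*z/6)


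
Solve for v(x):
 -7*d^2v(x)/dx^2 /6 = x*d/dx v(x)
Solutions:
 v(x) = C1 + C2*erf(sqrt(21)*x/7)


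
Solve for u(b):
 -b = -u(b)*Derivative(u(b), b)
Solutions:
 u(b) = -sqrt(C1 + b^2)
 u(b) = sqrt(C1 + b^2)


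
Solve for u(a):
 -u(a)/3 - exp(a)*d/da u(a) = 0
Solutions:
 u(a) = C1*exp(exp(-a)/3)


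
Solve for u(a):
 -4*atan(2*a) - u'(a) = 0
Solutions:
 u(a) = C1 - 4*a*atan(2*a) + log(4*a^2 + 1)


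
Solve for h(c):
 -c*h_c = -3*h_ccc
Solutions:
 h(c) = C1 + Integral(C2*airyai(3^(2/3)*c/3) + C3*airybi(3^(2/3)*c/3), c)


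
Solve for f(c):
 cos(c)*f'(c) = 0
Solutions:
 f(c) = C1


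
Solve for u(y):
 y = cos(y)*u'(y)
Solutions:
 u(y) = C1 + Integral(y/cos(y), y)


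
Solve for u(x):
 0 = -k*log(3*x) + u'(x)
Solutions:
 u(x) = C1 + k*x*log(x) - k*x + k*x*log(3)


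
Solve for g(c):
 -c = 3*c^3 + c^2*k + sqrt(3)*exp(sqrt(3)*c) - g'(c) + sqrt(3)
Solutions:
 g(c) = C1 + 3*c^4/4 + c^3*k/3 + c^2/2 + sqrt(3)*c + exp(sqrt(3)*c)


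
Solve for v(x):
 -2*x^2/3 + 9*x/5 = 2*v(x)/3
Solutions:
 v(x) = x*(27 - 10*x)/10


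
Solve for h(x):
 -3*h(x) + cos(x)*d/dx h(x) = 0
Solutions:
 h(x) = C1*(sin(x) + 1)^(3/2)/(sin(x) - 1)^(3/2)


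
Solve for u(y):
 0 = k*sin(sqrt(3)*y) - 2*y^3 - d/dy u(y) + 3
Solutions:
 u(y) = C1 - sqrt(3)*k*cos(sqrt(3)*y)/3 - y^4/2 + 3*y


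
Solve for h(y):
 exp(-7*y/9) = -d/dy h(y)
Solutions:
 h(y) = C1 + 9*exp(-7*y/9)/7


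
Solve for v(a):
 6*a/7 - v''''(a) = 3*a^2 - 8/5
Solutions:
 v(a) = C1 + C2*a + C3*a^2 + C4*a^3 - a^6/120 + a^5/140 + a^4/15


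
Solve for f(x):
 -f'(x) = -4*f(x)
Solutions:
 f(x) = C1*exp(4*x)


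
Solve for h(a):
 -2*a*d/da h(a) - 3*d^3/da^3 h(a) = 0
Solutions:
 h(a) = C1 + Integral(C2*airyai(-2^(1/3)*3^(2/3)*a/3) + C3*airybi(-2^(1/3)*3^(2/3)*a/3), a)


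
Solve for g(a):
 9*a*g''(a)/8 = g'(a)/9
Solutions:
 g(a) = C1 + C2*a^(89/81)


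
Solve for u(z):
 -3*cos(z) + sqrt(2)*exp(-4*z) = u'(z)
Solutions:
 u(z) = C1 - 3*sin(z) - sqrt(2)*exp(-4*z)/4


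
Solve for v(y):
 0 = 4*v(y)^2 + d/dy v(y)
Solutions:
 v(y) = 1/(C1 + 4*y)


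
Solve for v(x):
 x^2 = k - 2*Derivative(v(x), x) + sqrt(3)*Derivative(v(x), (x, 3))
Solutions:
 v(x) = C1 + C2*exp(-sqrt(2)*3^(3/4)*x/3) + C3*exp(sqrt(2)*3^(3/4)*x/3) + k*x/2 - x^3/6 - sqrt(3)*x/2


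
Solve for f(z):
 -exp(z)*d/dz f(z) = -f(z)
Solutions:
 f(z) = C1*exp(-exp(-z))


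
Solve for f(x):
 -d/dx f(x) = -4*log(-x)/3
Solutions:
 f(x) = C1 + 4*x*log(-x)/3 - 4*x/3


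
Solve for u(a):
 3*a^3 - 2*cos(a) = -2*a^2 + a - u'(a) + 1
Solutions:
 u(a) = C1 - 3*a^4/4 - 2*a^3/3 + a^2/2 + a + 2*sin(a)


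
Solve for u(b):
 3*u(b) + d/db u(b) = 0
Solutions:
 u(b) = C1*exp(-3*b)


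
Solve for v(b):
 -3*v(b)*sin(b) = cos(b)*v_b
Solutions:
 v(b) = C1*cos(b)^3


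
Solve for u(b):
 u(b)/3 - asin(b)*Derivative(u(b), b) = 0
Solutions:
 u(b) = C1*exp(Integral(1/asin(b), b)/3)


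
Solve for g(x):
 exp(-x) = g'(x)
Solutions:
 g(x) = C1 - exp(-x)


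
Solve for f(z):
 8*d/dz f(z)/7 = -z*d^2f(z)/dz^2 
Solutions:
 f(z) = C1 + C2/z^(1/7)


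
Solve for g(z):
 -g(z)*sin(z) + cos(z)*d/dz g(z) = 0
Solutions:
 g(z) = C1/cos(z)


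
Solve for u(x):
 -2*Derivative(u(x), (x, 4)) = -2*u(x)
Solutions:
 u(x) = C1*exp(-x) + C2*exp(x) + C3*sin(x) + C4*cos(x)


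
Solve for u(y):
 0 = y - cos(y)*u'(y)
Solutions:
 u(y) = C1 + Integral(y/cos(y), y)


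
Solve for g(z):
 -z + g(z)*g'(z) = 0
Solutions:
 g(z) = -sqrt(C1 + z^2)
 g(z) = sqrt(C1 + z^2)


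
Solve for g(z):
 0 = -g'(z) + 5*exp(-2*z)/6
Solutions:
 g(z) = C1 - 5*exp(-2*z)/12


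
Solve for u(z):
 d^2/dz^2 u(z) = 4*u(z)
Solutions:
 u(z) = C1*exp(-2*z) + C2*exp(2*z)


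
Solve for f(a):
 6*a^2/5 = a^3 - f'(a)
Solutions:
 f(a) = C1 + a^4/4 - 2*a^3/5


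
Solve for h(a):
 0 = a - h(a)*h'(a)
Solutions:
 h(a) = -sqrt(C1 + a^2)
 h(a) = sqrt(C1 + a^2)


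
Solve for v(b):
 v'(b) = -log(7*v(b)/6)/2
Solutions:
 -2*Integral(1/(-log(_y) - log(7) + log(6)), (_y, v(b))) = C1 - b


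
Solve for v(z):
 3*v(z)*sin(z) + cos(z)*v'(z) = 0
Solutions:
 v(z) = C1*cos(z)^3


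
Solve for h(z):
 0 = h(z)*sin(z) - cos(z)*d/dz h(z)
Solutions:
 h(z) = C1/cos(z)


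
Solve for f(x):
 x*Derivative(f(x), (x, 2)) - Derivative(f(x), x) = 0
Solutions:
 f(x) = C1 + C2*x^2


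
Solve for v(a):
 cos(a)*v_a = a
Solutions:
 v(a) = C1 + Integral(a/cos(a), a)


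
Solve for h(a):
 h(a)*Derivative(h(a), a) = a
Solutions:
 h(a) = -sqrt(C1 + a^2)
 h(a) = sqrt(C1 + a^2)


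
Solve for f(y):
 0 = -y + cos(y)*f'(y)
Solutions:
 f(y) = C1 + Integral(y/cos(y), y)


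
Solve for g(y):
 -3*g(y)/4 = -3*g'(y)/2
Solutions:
 g(y) = C1*exp(y/2)


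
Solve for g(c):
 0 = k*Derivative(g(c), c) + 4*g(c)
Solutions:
 g(c) = C1*exp(-4*c/k)


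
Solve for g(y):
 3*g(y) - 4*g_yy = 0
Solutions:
 g(y) = C1*exp(-sqrt(3)*y/2) + C2*exp(sqrt(3)*y/2)


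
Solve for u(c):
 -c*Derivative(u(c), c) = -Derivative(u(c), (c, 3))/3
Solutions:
 u(c) = C1 + Integral(C2*airyai(3^(1/3)*c) + C3*airybi(3^(1/3)*c), c)


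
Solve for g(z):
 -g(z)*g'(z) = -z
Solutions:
 g(z) = -sqrt(C1 + z^2)
 g(z) = sqrt(C1 + z^2)


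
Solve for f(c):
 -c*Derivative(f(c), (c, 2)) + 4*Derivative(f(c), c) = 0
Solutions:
 f(c) = C1 + C2*c^5


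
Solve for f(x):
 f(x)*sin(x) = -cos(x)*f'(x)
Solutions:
 f(x) = C1*cos(x)


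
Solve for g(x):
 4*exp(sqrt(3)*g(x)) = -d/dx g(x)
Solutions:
 g(x) = sqrt(3)*(2*log(1/(C1 + 4*x)) - log(3))/6


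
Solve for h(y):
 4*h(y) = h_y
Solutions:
 h(y) = C1*exp(4*y)


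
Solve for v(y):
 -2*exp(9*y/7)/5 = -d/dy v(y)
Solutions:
 v(y) = C1 + 14*exp(9*y/7)/45


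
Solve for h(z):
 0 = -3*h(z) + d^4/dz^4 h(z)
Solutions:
 h(z) = C1*exp(-3^(1/4)*z) + C2*exp(3^(1/4)*z) + C3*sin(3^(1/4)*z) + C4*cos(3^(1/4)*z)


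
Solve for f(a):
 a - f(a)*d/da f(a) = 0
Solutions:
 f(a) = -sqrt(C1 + a^2)
 f(a) = sqrt(C1 + a^2)


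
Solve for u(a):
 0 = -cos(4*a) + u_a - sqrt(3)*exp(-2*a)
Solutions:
 u(a) = C1 + sin(4*a)/4 - sqrt(3)*exp(-2*a)/2


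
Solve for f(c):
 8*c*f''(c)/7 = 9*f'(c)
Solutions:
 f(c) = C1 + C2*c^(71/8)


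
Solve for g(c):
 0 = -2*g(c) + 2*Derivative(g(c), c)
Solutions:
 g(c) = C1*exp(c)


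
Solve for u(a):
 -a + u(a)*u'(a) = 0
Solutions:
 u(a) = -sqrt(C1 + a^2)
 u(a) = sqrt(C1 + a^2)


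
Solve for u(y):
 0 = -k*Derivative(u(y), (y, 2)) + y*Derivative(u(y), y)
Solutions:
 u(y) = C1 + C2*erf(sqrt(2)*y*sqrt(-1/k)/2)/sqrt(-1/k)


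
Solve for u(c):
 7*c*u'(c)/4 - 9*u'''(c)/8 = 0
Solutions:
 u(c) = C1 + Integral(C2*airyai(42^(1/3)*c/3) + C3*airybi(42^(1/3)*c/3), c)


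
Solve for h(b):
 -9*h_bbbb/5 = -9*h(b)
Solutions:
 h(b) = C1*exp(-5^(1/4)*b) + C2*exp(5^(1/4)*b) + C3*sin(5^(1/4)*b) + C4*cos(5^(1/4)*b)


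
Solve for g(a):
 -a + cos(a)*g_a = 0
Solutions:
 g(a) = C1 + Integral(a/cos(a), a)


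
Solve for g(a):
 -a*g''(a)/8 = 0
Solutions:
 g(a) = C1 + C2*a


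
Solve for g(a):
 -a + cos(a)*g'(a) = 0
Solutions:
 g(a) = C1 + Integral(a/cos(a), a)


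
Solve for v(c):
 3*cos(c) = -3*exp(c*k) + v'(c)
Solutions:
 v(c) = C1 + 3*sin(c) + 3*exp(c*k)/k


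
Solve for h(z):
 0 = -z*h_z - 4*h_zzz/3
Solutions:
 h(z) = C1 + Integral(C2*airyai(-6^(1/3)*z/2) + C3*airybi(-6^(1/3)*z/2), z)


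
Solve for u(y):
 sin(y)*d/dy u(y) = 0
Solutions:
 u(y) = C1


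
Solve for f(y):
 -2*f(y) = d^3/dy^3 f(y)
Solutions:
 f(y) = C3*exp(-2^(1/3)*y) + (C1*sin(2^(1/3)*sqrt(3)*y/2) + C2*cos(2^(1/3)*sqrt(3)*y/2))*exp(2^(1/3)*y/2)


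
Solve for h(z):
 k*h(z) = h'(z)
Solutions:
 h(z) = C1*exp(k*z)


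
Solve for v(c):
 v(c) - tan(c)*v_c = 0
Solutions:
 v(c) = C1*sin(c)


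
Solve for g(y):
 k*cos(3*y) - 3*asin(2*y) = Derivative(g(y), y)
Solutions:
 g(y) = C1 + k*sin(3*y)/3 - 3*y*asin(2*y) - 3*sqrt(1 - 4*y^2)/2


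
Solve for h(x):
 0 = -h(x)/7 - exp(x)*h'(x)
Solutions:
 h(x) = C1*exp(exp(-x)/7)


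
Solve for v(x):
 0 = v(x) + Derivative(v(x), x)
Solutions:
 v(x) = C1*exp(-x)


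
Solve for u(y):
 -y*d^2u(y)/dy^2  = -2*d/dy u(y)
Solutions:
 u(y) = C1 + C2*y^3


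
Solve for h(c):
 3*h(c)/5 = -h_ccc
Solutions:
 h(c) = C3*exp(-3^(1/3)*5^(2/3)*c/5) + (C1*sin(3^(5/6)*5^(2/3)*c/10) + C2*cos(3^(5/6)*5^(2/3)*c/10))*exp(3^(1/3)*5^(2/3)*c/10)


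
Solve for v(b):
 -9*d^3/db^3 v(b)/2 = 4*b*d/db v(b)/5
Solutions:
 v(b) = C1 + Integral(C2*airyai(-2*75^(1/3)*b/15) + C3*airybi(-2*75^(1/3)*b/15), b)


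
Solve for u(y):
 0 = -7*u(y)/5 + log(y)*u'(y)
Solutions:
 u(y) = C1*exp(7*li(y)/5)


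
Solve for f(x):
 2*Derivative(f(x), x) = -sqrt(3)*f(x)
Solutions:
 f(x) = C1*exp(-sqrt(3)*x/2)


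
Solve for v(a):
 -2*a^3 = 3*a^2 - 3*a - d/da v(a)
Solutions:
 v(a) = C1 + a^4/2 + a^3 - 3*a^2/2


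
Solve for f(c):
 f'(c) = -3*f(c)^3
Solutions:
 f(c) = -sqrt(2)*sqrt(-1/(C1 - 3*c))/2
 f(c) = sqrt(2)*sqrt(-1/(C1 - 3*c))/2


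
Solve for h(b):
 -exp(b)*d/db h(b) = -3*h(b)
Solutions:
 h(b) = C1*exp(-3*exp(-b))


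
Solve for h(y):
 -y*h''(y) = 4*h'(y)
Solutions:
 h(y) = C1 + C2/y^3


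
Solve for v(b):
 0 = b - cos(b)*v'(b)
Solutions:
 v(b) = C1 + Integral(b/cos(b), b)


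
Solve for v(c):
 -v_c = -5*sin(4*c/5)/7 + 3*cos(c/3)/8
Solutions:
 v(c) = C1 - 9*sin(c/3)/8 - 25*cos(4*c/5)/28


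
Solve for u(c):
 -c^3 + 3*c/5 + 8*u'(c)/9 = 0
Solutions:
 u(c) = C1 + 9*c^4/32 - 27*c^2/80


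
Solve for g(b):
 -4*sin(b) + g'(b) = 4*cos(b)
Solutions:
 g(b) = C1 - 4*sqrt(2)*cos(b + pi/4)


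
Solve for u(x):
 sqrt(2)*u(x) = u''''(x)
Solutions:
 u(x) = C1*exp(-2^(1/8)*x) + C2*exp(2^(1/8)*x) + C3*sin(2^(1/8)*x) + C4*cos(2^(1/8)*x)


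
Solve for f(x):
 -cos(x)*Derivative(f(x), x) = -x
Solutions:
 f(x) = C1 + Integral(x/cos(x), x)


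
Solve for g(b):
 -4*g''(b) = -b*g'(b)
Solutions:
 g(b) = C1 + C2*erfi(sqrt(2)*b/4)


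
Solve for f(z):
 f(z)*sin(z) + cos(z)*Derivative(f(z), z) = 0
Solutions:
 f(z) = C1*cos(z)


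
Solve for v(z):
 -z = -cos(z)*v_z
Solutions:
 v(z) = C1 + Integral(z/cos(z), z)


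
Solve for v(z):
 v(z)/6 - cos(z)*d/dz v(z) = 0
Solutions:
 v(z) = C1*(sin(z) + 1)^(1/12)/(sin(z) - 1)^(1/12)


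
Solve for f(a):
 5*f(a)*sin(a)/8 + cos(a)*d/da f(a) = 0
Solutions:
 f(a) = C1*cos(a)^(5/8)


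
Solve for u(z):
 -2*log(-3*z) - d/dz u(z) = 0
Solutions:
 u(z) = C1 - 2*z*log(-z) + 2*z*(1 - log(3))


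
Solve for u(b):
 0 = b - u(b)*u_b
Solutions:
 u(b) = -sqrt(C1 + b^2)
 u(b) = sqrt(C1 + b^2)


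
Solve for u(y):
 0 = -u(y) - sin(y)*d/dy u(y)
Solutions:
 u(y) = C1*sqrt(cos(y) + 1)/sqrt(cos(y) - 1)


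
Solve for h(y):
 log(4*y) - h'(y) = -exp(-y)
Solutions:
 h(y) = C1 + y*log(y) + y*(-1 + 2*log(2)) - exp(-y)


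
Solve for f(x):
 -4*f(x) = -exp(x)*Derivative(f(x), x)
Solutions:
 f(x) = C1*exp(-4*exp(-x))


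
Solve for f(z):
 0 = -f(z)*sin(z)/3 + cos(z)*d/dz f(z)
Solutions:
 f(z) = C1/cos(z)^(1/3)


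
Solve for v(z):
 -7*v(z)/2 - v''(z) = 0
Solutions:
 v(z) = C1*sin(sqrt(14)*z/2) + C2*cos(sqrt(14)*z/2)


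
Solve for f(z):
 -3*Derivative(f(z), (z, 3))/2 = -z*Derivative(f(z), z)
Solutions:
 f(z) = C1 + Integral(C2*airyai(2^(1/3)*3^(2/3)*z/3) + C3*airybi(2^(1/3)*3^(2/3)*z/3), z)


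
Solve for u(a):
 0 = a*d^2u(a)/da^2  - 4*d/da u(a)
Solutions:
 u(a) = C1 + C2*a^5


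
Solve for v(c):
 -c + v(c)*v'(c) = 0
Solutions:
 v(c) = -sqrt(C1 + c^2)
 v(c) = sqrt(C1 + c^2)


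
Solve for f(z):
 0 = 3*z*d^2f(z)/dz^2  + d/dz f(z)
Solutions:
 f(z) = C1 + C2*z^(2/3)


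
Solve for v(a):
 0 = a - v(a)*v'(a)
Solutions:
 v(a) = -sqrt(C1 + a^2)
 v(a) = sqrt(C1 + a^2)


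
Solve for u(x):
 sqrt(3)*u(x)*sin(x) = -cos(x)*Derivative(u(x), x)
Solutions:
 u(x) = C1*cos(x)^(sqrt(3))


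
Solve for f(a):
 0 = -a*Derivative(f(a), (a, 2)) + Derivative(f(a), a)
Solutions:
 f(a) = C1 + C2*a^2


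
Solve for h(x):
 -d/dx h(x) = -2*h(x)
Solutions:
 h(x) = C1*exp(2*x)


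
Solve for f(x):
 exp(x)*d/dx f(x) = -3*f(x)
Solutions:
 f(x) = C1*exp(3*exp(-x))


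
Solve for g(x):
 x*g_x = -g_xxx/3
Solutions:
 g(x) = C1 + Integral(C2*airyai(-3^(1/3)*x) + C3*airybi(-3^(1/3)*x), x)


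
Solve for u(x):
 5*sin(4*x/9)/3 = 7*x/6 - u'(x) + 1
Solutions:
 u(x) = C1 + 7*x^2/12 + x + 15*cos(4*x/9)/4


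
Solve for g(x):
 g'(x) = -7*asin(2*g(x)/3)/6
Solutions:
 Integral(1/asin(2*_y/3), (_y, g(x))) = C1 - 7*x/6


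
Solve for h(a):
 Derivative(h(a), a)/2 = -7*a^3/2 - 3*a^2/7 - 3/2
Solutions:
 h(a) = C1 - 7*a^4/4 - 2*a^3/7 - 3*a


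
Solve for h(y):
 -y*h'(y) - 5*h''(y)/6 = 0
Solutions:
 h(y) = C1 + C2*erf(sqrt(15)*y/5)


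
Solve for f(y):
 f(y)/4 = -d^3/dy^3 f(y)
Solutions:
 f(y) = C3*exp(-2^(1/3)*y/2) + (C1*sin(2^(1/3)*sqrt(3)*y/4) + C2*cos(2^(1/3)*sqrt(3)*y/4))*exp(2^(1/3)*y/4)


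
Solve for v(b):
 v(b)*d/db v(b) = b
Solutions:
 v(b) = -sqrt(C1 + b^2)
 v(b) = sqrt(C1 + b^2)


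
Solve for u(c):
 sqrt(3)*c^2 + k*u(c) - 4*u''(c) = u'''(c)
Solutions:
 u(c) = C1*exp(-c*((-27*k/2 + sqrt((128 - 27*k)^2 - 16384)/2 + 64)^(1/3) + 4 + 16/(-27*k/2 + sqrt((128 - 27*k)^2 - 16384)/2 + 64)^(1/3))/3) + C2*exp(c*((-27*k/2 + sqrt((128 - 27*k)^2 - 16384)/2 + 64)^(1/3) - sqrt(3)*I*(-27*k/2 + sqrt((128 - 27*k)^2 - 16384)/2 + 64)^(1/3) - 8 - 64/((-1 + sqrt(3)*I)*(-27*k/2 + sqrt((128 - 27*k)^2 - 16384)/2 + 64)^(1/3)))/6) + C3*exp(c*((-27*k/2 + sqrt((128 - 27*k)^2 - 16384)/2 + 64)^(1/3) + sqrt(3)*I*(-27*k/2 + sqrt((128 - 27*k)^2 - 16384)/2 + 64)^(1/3) - 8 + 64/((1 + sqrt(3)*I)*(-27*k/2 + sqrt((128 - 27*k)^2 - 16384)/2 + 64)^(1/3)))/6) - sqrt(3)*c^2/k - 8*sqrt(3)/k^2


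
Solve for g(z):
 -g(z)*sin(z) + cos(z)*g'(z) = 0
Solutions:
 g(z) = C1/cos(z)


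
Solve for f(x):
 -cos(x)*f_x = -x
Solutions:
 f(x) = C1 + Integral(x/cos(x), x)


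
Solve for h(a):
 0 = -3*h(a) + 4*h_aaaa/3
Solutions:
 h(a) = C1*exp(-sqrt(6)*a/2) + C2*exp(sqrt(6)*a/2) + C3*sin(sqrt(6)*a/2) + C4*cos(sqrt(6)*a/2)


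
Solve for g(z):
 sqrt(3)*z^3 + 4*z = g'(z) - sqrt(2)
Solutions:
 g(z) = C1 + sqrt(3)*z^4/4 + 2*z^2 + sqrt(2)*z


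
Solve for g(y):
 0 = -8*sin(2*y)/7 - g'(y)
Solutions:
 g(y) = C1 + 4*cos(2*y)/7


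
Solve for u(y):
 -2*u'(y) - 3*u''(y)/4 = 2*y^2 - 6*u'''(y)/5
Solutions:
 u(y) = C1 + C2*exp(y*(15 - sqrt(4065))/48) + C3*exp(y*(15 + sqrt(4065))/48) - y^3/3 + 3*y^2/8 - 237*y/160


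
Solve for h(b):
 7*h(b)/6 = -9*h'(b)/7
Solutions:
 h(b) = C1*exp(-49*b/54)


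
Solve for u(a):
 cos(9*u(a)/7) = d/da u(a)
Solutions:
 -a - 7*log(sin(9*u(a)/7) - 1)/18 + 7*log(sin(9*u(a)/7) + 1)/18 = C1


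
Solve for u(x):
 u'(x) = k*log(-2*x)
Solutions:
 u(x) = C1 + k*x*log(-x) + k*x*(-1 + log(2))


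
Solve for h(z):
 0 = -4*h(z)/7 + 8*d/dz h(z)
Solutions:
 h(z) = C1*exp(z/14)


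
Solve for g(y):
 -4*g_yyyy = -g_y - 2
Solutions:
 g(y) = C1 + C4*exp(2^(1/3)*y/2) - 2*y + (C2*sin(2^(1/3)*sqrt(3)*y/4) + C3*cos(2^(1/3)*sqrt(3)*y/4))*exp(-2^(1/3)*y/4)


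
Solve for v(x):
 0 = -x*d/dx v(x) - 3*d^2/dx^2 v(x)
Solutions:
 v(x) = C1 + C2*erf(sqrt(6)*x/6)


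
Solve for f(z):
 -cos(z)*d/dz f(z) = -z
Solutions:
 f(z) = C1 + Integral(z/cos(z), z)


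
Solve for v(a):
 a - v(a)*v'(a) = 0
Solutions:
 v(a) = -sqrt(C1 + a^2)
 v(a) = sqrt(C1 + a^2)


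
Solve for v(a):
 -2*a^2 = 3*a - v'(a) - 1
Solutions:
 v(a) = C1 + 2*a^3/3 + 3*a^2/2 - a


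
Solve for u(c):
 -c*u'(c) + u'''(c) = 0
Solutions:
 u(c) = C1 + Integral(C2*airyai(c) + C3*airybi(c), c)


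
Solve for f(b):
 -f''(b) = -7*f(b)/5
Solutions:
 f(b) = C1*exp(-sqrt(35)*b/5) + C2*exp(sqrt(35)*b/5)


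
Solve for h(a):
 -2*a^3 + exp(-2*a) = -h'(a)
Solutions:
 h(a) = C1 + a^4/2 + exp(-2*a)/2


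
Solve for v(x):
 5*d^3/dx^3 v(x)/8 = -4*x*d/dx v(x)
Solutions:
 v(x) = C1 + Integral(C2*airyai(-2*10^(2/3)*x/5) + C3*airybi(-2*10^(2/3)*x/5), x)


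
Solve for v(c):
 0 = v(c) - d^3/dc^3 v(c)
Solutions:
 v(c) = C3*exp(c) + (C1*sin(sqrt(3)*c/2) + C2*cos(sqrt(3)*c/2))*exp(-c/2)


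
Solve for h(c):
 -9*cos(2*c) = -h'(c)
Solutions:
 h(c) = C1 + 9*sin(2*c)/2


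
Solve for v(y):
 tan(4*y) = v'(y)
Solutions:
 v(y) = C1 - log(cos(4*y))/4


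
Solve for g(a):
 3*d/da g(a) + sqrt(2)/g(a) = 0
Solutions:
 g(a) = -sqrt(C1 - 6*sqrt(2)*a)/3
 g(a) = sqrt(C1 - 6*sqrt(2)*a)/3


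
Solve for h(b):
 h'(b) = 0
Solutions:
 h(b) = C1


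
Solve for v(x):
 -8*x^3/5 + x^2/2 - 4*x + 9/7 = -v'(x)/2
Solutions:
 v(x) = C1 + 4*x^4/5 - x^3/3 + 4*x^2 - 18*x/7


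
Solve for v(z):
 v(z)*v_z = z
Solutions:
 v(z) = -sqrt(C1 + z^2)
 v(z) = sqrt(C1 + z^2)


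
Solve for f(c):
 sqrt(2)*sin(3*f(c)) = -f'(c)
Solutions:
 f(c) = -acos((-C1 - exp(6*sqrt(2)*c))/(C1 - exp(6*sqrt(2)*c)))/3 + 2*pi/3
 f(c) = acos((-C1 - exp(6*sqrt(2)*c))/(C1 - exp(6*sqrt(2)*c)))/3


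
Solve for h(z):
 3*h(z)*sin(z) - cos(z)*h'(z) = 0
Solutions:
 h(z) = C1/cos(z)^3


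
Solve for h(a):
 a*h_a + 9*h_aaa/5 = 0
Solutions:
 h(a) = C1 + Integral(C2*airyai(-15^(1/3)*a/3) + C3*airybi(-15^(1/3)*a/3), a)


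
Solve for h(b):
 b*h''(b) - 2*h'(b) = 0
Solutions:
 h(b) = C1 + C2*b^3


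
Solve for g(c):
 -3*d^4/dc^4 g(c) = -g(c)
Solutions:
 g(c) = C1*exp(-3^(3/4)*c/3) + C2*exp(3^(3/4)*c/3) + C3*sin(3^(3/4)*c/3) + C4*cos(3^(3/4)*c/3)


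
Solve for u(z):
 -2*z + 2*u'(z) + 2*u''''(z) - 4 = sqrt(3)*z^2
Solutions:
 u(z) = C1 + C4*exp(-z) + sqrt(3)*z^3/6 + z^2/2 + 2*z + (C2*sin(sqrt(3)*z/2) + C3*cos(sqrt(3)*z/2))*exp(z/2)


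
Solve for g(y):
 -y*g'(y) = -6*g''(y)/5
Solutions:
 g(y) = C1 + C2*erfi(sqrt(15)*y/6)


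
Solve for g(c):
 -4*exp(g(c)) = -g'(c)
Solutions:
 g(c) = log(-1/(C1 + 4*c))


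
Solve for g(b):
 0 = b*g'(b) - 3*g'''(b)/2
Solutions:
 g(b) = C1 + Integral(C2*airyai(2^(1/3)*3^(2/3)*b/3) + C3*airybi(2^(1/3)*3^(2/3)*b/3), b)


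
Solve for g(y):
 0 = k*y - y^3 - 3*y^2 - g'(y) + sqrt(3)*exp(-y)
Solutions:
 g(y) = C1 + k*y^2/2 - y^4/4 - y^3 - sqrt(3)*exp(-y)


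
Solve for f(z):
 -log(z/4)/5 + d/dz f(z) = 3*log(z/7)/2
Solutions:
 f(z) = C1 + 17*z*log(z)/10 - 3*z*log(7)/2 - 17*z/10 - 2*z*log(2)/5


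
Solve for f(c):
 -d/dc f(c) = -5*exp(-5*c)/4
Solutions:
 f(c) = C1 - exp(-5*c)/4


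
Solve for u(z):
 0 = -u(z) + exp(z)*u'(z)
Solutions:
 u(z) = C1*exp(-exp(-z))


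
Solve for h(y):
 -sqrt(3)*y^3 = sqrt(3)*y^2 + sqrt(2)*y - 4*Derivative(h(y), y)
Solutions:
 h(y) = C1 + sqrt(3)*y^4/16 + sqrt(3)*y^3/12 + sqrt(2)*y^2/8


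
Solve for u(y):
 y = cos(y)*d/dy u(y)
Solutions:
 u(y) = C1 + Integral(y/cos(y), y)


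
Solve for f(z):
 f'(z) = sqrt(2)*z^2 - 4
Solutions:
 f(z) = C1 + sqrt(2)*z^3/3 - 4*z


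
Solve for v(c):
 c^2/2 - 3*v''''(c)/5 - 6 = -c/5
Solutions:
 v(c) = C1 + C2*c + C3*c^2 + C4*c^3 + c^6/432 + c^5/360 - 5*c^4/12


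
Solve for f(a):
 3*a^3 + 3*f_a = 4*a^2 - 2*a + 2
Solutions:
 f(a) = C1 - a^4/4 + 4*a^3/9 - a^2/3 + 2*a/3


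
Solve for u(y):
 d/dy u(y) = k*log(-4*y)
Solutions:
 u(y) = C1 + k*y*log(-y) + k*y*(-1 + 2*log(2))


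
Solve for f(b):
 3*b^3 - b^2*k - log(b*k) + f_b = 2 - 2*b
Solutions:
 f(b) = C1 - 3*b^4/4 + b^3*k/3 - b^2 + b*log(b*k) + b


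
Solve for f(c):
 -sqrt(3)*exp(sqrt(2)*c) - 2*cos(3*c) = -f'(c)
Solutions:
 f(c) = C1 + sqrt(6)*exp(sqrt(2)*c)/2 + 2*sin(3*c)/3


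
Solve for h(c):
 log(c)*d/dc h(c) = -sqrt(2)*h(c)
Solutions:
 h(c) = C1*exp(-sqrt(2)*li(c))


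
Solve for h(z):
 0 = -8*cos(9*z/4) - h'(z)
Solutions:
 h(z) = C1 - 32*sin(9*z/4)/9


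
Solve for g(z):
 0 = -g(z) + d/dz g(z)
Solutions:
 g(z) = C1*exp(z)


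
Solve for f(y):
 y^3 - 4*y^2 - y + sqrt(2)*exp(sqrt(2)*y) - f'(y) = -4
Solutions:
 f(y) = C1 + y^4/4 - 4*y^3/3 - y^2/2 + 4*y + exp(sqrt(2)*y)


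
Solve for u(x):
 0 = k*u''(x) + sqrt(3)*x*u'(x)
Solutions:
 u(x) = C1 + C2*sqrt(k)*erf(sqrt(2)*3^(1/4)*x*sqrt(1/k)/2)


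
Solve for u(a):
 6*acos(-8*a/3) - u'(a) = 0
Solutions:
 u(a) = C1 + 6*a*acos(-8*a/3) + 3*sqrt(9 - 64*a^2)/4


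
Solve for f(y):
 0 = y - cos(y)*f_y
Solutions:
 f(y) = C1 + Integral(y/cos(y), y)


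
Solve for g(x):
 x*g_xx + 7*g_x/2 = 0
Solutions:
 g(x) = C1 + C2/x^(5/2)


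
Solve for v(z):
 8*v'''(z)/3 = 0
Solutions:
 v(z) = C1 + C2*z + C3*z^2


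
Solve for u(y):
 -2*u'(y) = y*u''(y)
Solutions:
 u(y) = C1 + C2/y


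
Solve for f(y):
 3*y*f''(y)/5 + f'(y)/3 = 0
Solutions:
 f(y) = C1 + C2*y^(4/9)


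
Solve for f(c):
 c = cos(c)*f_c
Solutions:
 f(c) = C1 + Integral(c/cos(c), c)


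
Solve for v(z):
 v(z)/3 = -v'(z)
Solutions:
 v(z) = C1*exp(-z/3)


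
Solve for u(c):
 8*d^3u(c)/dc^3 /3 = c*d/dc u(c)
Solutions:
 u(c) = C1 + Integral(C2*airyai(3^(1/3)*c/2) + C3*airybi(3^(1/3)*c/2), c)


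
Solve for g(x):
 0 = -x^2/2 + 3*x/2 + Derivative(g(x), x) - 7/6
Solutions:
 g(x) = C1 + x^3/6 - 3*x^2/4 + 7*x/6


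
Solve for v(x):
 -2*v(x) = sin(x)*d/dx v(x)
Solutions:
 v(x) = C1*(cos(x) + 1)/(cos(x) - 1)
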